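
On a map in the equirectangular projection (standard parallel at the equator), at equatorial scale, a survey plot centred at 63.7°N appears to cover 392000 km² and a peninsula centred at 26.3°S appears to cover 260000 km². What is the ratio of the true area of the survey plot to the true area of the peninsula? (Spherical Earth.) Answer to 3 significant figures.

Plate carrée has h = 1 and k = sec φ, giving areal scale sec φ; true area = (apparent area) · cos φ.
True area of survey plot: 392000 × cos(63.7°) = 392000 × 0.4431 = 173700 km².
True area of peninsula: 260000 × cos(26.3°) = 260000 × 0.8965 = 233100 km².
Ratio = 173700 / 233100 ≈ 0.745.

0.745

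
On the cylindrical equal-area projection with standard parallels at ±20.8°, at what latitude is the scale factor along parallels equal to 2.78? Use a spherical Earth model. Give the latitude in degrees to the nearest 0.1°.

70.4°

A cylindrical equal-area projection with standard parallel φ₀ has meridian scale h = cos φ / cos φ₀ and parallel scale k = cos φ₀ / cos φ (so areas are preserved, h·k = 1).
k = cos φ₀ / cos φ = 2.78  ⇒  cos φ = cos 20.8° / 2.78 = 0.3363.
φ = arccos(0.3363) ≈ 70.4°.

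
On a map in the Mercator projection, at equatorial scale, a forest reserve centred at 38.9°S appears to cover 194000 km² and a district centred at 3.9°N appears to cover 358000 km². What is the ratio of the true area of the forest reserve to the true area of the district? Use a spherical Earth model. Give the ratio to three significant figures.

0.330

Since Mercator area scale is 1/cos²φ, the true area equals the apparent area multiplied by cos²φ.
True area of forest reserve: 194000 × cos²(38.9°) = 194000 × 0.6057 = 117500 km².
True area of district: 358000 × cos²(3.9°) = 358000 × 0.9954 = 356300 km².
Ratio = 117500 / 356300 ≈ 0.330.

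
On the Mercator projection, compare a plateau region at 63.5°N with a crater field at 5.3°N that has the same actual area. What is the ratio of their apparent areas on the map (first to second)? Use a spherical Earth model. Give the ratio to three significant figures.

Mercator is conformal with k = sec φ, so areal scale = k² = sec²φ.
At 63.5°: sec²(63.5°) = 1/0.4462² = 5.023.
At 5.3°: sec²(5.3°) = 1/0.9957² = 1.009.
Ratio = 5.023/1.009 = cos²(5.3°)/cos²(63.5°) ≈ 4.98.

4.98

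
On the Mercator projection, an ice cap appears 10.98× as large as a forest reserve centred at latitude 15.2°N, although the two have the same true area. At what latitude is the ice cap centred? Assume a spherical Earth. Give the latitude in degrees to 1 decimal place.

73.1°

On Mercator, (apparent₁)/(apparent₂) = sec²φ₁ / sec²φ₂ when true areas are equal.
cos²φ₂ / cos²φ₁ = 10.98  ⇒  cos φ₁ = cos 15.2° / √10.98 = 0.9650/3.314 = 0.2912.
φ₁ = arccos(0.2912) ≈ 73.1°.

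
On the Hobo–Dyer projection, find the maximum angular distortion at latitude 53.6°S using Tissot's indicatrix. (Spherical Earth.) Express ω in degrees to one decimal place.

32.8°

Hobo–Dyer is a cylindrical equal-area projection with standard parallels at ±37.5°. For cylindrical equal-area with standard parallel φ₀, h = cos φ / cos φ₀ and k = cos φ₀ / cos φ, so h·k = 1.
At 53.6°: h = 0.7480, k = 1.337; principal scales a = 1.337, b = 0.7480.
sin(ω/2) = (a − b)/(a + b) = 0.5889/2.085 = 0.2825, so ω = 2 arcsin(0.2825) ≈ 32.8°.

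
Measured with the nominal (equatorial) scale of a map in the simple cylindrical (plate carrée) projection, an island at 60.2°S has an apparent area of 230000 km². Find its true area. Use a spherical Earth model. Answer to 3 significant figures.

Plate carrée maps x = Rλ, y = Rφ. The meridian scale is h = 1 and the parallel scale is k = 1/cos φ = sec φ.
Areal scale = h·k = 1 × sec φ; at 60.2°, h = 1.000, k = 2.012, so h·k = 2.012.
True area = apparent / (areal scale) = 230000 / 2.012 ≈ 114000 km².

114000 km²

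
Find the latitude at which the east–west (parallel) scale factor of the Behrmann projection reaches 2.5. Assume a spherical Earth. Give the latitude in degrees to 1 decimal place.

The Behrmann projection is cylindrical equal-area with φ₀ = 30°. A cylindrical equal-area projection with standard parallel φ₀ has meridian scale h = cos φ / cos φ₀ and parallel scale k = cos φ₀ / cos φ (so areas are preserved, h·k = 1).
k = cos φ₀ / cos φ = 2.5  ⇒  cos φ = cos 30° / 2.5 = 0.3464.
φ = arccos(0.3464) ≈ 69.7°.

69.7°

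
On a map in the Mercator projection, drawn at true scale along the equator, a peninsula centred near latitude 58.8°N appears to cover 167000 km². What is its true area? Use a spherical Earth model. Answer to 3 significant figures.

44800 km²

For Mercator, h = k = sec φ (a conformal cylindrical projection has a single point scale, 1/cos φ).
Areal scale = k² = sec²φ = 1/cos²(58.8°) = 1/0.5180² = 3.726.
True area = apparent / (areal scale) = 167000 / 3.726 ≈ 44800 km².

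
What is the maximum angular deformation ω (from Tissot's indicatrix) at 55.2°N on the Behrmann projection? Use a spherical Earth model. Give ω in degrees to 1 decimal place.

46.5°

Behrmann is a cylindrical equal-area projection with standard parallels at ±30°. Cylindrical equal-area (φ₀ = 30°): h = cos φ / cos 30° along meridians, k = cos 30° / cos φ along parallels; h·k = 1.
At 55.2°: h = 0.6590, k = 1.517; principal scales a = 1.517, b = 0.6590.
sin(ω/2) = (a − b)/(a + b) = 0.8584/2.176 = 0.3944, so ω = 2 arcsin(0.3944) ≈ 46.5°.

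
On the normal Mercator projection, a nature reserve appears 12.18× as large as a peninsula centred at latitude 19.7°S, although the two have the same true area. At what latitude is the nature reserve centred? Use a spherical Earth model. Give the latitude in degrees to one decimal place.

Mercator areal scale is sec²φ, so apparent-area ratio = sec²φ₁ / sec²φ₂ = cos²φ₂ / cos²φ₁.
cos²φ₂ / cos²φ₁ = 12.18  ⇒  cos φ₁ = cos 19.7° / √12.18 = 0.9415/3.490 = 0.2698.
φ₁ = arccos(0.2698) ≈ 74.3°.

74.3°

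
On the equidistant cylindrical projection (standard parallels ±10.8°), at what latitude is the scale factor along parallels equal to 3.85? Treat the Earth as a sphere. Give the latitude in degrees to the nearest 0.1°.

With standard parallel φ₀ = 10.8°, the equirectangular projection gives x = Rλ cos φ₀, y = Rφ, so h = 1 and k = cos 10.8° / cos φ.
k = cos φ₀ / cos φ = 3.85  ⇒  cos φ = cos 10.8° / 3.85 = 0.2551.
φ = arccos(0.2551) ≈ 75.2°.

75.2°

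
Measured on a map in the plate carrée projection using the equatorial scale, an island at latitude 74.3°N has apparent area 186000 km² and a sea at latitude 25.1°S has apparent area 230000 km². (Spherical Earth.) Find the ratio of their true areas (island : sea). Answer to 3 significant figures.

Plate carrée has h = 1 and k = sec φ, giving areal scale sec φ; true area = (apparent area) · cos φ.
True area of island: 186000 × cos(74.3°) = 186000 × 0.2706 = 50330 km².
True area of sea: 230000 × cos(25.1°) = 230000 × 0.9056 = 208300 km².
Ratio = 50330 / 208300 ≈ 0.242.

0.242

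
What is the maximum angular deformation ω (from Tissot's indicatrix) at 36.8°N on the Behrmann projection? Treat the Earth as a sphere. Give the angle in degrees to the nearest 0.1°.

9.0°

Behrmann is a cylindrical equal-area projection with standard parallels at ±30°. Cylindrical equal-area (φ₀ = 30°): h = cos φ / cos 30° along meridians, k = cos 30° / cos φ along parallels; h·k = 1.
At 36.8°: h = 0.9246, k = 1.082; principal scales a = 1.082, b = 0.9246.
sin(ω/2) = (a − b)/(a + b) = 0.1569/2.006 = 0.07823, so ω = 2 arcsin(0.07823) ≈ 9.0°.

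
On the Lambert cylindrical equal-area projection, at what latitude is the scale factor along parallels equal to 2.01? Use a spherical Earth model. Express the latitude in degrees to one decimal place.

60.2°

The Lambert cylindrical equal-area projection is the cylindrical equal-area projection with its standard parallel at the equator (φ₀ = 0). For cylindrical equal-area with standard parallel φ₀, h = cos φ / cos φ₀ and k = cos φ₀ / cos φ, so h·k = 1.
k = cos φ₀ / cos φ = 2.01  ⇒  cos φ = cos 0° / 2.01 = 0.4975.
φ = arccos(0.4975) ≈ 60.2°.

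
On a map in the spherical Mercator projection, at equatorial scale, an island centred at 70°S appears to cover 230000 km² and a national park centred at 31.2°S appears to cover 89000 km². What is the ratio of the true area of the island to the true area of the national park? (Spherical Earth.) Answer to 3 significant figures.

0.413

Since Mercator area scale is 1/cos²φ, the true area equals the apparent area multiplied by cos²φ.
True area of island: 230000 × cos²(70°) = 230000 × 0.1170 = 26900 km².
True area of national park: 89000 × cos²(31.2°) = 89000 × 0.7316 = 65120 km².
Ratio = 26900 / 65120 ≈ 0.413.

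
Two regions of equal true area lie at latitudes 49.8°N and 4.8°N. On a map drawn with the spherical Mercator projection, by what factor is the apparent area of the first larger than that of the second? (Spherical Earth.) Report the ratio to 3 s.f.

On Mercator, area is exaggerated by sec²φ = 1/cos²φ.
At 49.8°: sec²(49.8°) = 1/0.6455² = 2.400.
At 4.8°: sec²(4.8°) = 1/0.9965² = 1.007.
Ratio = 2.400/1.007 = cos²(4.8°)/cos²(49.8°) ≈ 2.38.

2.38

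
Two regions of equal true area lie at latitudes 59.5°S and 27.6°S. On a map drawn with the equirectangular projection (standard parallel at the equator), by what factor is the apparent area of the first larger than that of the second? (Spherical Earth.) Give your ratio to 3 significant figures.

1.75

In the plate carrée (x = Rλ, y = Rφ), meridians are true-scale (h = 1) and parallels are stretched by k = sec φ.
Areal scale at 59.5°: h·k = 1.000 × 1.970 = 1.970.
Areal scale at 27.6°: h·k = 1.000 × 1.128 = 1.128.
Ratio = 1.970/1.128 ≈ 1.75.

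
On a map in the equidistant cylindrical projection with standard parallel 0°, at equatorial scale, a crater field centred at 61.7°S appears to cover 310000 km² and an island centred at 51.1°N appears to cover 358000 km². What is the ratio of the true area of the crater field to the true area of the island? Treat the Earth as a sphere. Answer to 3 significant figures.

0.654

Plate carrée has h = 1 and k = sec φ, giving areal scale sec φ; true area = (apparent area) · cos φ.
True area of crater field: 310000 × cos(61.7°) = 310000 × 0.4741 = 147000 km².
True area of island: 358000 × cos(51.1°) = 358000 × 0.6280 = 224800 km².
Ratio = 147000 / 224800 ≈ 0.654.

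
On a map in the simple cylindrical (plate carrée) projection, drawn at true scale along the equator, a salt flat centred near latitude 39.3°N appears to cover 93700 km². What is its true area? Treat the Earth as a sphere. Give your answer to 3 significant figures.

72500 km²

In the plate carrée (x = Rλ, y = Rφ), meridians are true-scale (h = 1) and parallels are stretched by k = sec φ.
Areal scale = h·k = 1 × sec φ; at 39.3°, h = 1.000, k = 1.292, so h·k = 1.292.
True area = apparent / (areal scale) = 93700 / 1.292 ≈ 72500 km².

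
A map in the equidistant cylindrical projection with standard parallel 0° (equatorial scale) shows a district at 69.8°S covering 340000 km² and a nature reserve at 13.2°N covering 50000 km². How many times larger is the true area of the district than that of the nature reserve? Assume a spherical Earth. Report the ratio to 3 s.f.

Plate carrée has h = 1 and k = sec φ, giving areal scale sec φ; true area = (apparent area) · cos φ.
True area of district: 340000 × cos(69.8°) = 340000 × 0.3453 = 117400 km².
True area of nature reserve: 50000 × cos(13.2°) = 50000 × 0.9736 = 48680 km².
Ratio = 117400 / 48680 ≈ 2.41.

2.41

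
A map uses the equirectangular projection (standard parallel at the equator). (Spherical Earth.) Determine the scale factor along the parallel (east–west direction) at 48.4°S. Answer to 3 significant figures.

1.51

For the equirectangular projection with φ₀ = 0 (plate carrée), h = 1 along meridians and k = sec φ along parallels.
k = 1/cos 48.4° = 1/0.6639 = 1.506.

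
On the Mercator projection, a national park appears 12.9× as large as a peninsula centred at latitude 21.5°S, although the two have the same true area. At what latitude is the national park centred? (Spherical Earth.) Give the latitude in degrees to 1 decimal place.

Mercator areal scale is sec²φ, so apparent-area ratio = sec²φ₁ / sec²φ₂ = cos²φ₂ / cos²φ₁.
cos²φ₂ / cos²φ₁ = 12.9  ⇒  cos φ₁ = cos 21.5° / √12.9 = 0.9304/3.592 = 0.2590.
φ₁ = arccos(0.2590) ≈ 75.0°.

75.0°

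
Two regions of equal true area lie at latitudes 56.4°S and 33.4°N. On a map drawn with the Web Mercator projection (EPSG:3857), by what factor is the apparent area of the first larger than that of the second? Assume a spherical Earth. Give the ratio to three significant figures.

2.28

Mercator is conformal with k = sec φ, so areal scale = k² = sec²φ.
At 56.4°: sec²(56.4°) = 1/0.5534² = 3.265.
At 33.4°: sec²(33.4°) = 1/0.8348² = 1.435.
Ratio = 3.265/1.435 = cos²(33.4°)/cos²(56.4°) ≈ 2.28.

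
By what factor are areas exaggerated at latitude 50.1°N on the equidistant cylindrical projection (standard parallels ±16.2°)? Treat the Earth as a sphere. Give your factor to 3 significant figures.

The equidistant cylindrical projection with φ₀ = 16.2° has h = 1 (meridians true) and k = cos φ₀ / cos φ along parallels.
Areal scale = h·k = 1 × cos φ₀ / cos φ; at 50.1°, h = 1.000, k = 1.497, so h·k = 1.497.

1.50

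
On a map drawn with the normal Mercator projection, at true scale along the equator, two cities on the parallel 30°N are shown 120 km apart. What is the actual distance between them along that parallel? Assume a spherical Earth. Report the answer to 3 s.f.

The Mercator projection is conformal; its linear scale factor is the same in every direction and equals sec φ = 1/cos φ.
Along the parallel at 30°, map distances are exaggerated by k = sec 30° = 1.155.
True distance = 120 / 1.155 = 120 × cos 30° ≈ 104 km.

104 km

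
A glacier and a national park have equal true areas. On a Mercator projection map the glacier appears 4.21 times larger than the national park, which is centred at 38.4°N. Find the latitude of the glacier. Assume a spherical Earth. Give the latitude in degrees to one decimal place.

67.5°

Mercator areal scale is sec²φ, so apparent-area ratio = sec²φ₁ / sec²φ₂ = cos²φ₂ / cos²φ₁.
cos²φ₂ / cos²φ₁ = 4.21  ⇒  cos φ₁ = cos 38.4° / √4.21 = 0.7837/2.052 = 0.3819.
φ₁ = arccos(0.3819) ≈ 67.5°.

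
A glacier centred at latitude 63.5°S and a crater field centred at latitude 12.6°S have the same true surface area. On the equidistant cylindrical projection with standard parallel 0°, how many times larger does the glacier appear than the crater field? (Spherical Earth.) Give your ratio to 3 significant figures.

In the plate carrée (x = Rλ, y = Rφ), meridians are true-scale (h = 1) and parallels are stretched by k = sec φ.
Areal scale at 63.5°: h·k = 1.000 × 2.241 = 2.241.
Areal scale at 12.6°: h·k = 1.000 × 1.025 = 1.025.
Ratio = 2.241/1.025 ≈ 2.19.

2.19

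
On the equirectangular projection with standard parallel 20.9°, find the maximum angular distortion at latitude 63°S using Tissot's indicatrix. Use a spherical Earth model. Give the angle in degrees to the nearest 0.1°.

With standard parallel φ₀ = 20.9°, the equirectangular projection gives x = Rλ cos φ₀, y = Rφ, so h = 1 and k = cos 20.9° / cos φ.
At 63°: h = 1.000, k = 2.058; principal scales a = 2.058, b = 1.000.
sin(ω/2) = (a − b)/(a + b) = 1.058/3.058 = 0.3459, so ω = 2 arcsin(0.3459) ≈ 40.5°.

40.5°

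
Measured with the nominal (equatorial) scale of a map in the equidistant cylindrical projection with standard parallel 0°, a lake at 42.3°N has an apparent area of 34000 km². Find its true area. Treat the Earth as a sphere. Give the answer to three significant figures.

For the equirectangular projection with φ₀ = 0 (plate carrée), h = 1 along meridians and k = sec φ along parallels.
Areal scale = h·k = 1 × sec φ; at 42.3°, h = 1.000, k = 1.352, so h·k = 1.352.
True area = apparent / (areal scale) = 34000 / 1.352 ≈ 25100 km².

25100 km²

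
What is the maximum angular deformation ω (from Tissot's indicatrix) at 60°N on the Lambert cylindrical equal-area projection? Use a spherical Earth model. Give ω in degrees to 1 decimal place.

73.7°

The Lambert cylindrical equal-area projection is the cylindrical equal-area projection with its standard parallel at the equator (φ₀ = 0). A cylindrical equal-area projection with standard parallel φ₀ has meridian scale h = cos φ / cos φ₀ and parallel scale k = cos φ₀ / cos φ (so areas are preserved, h·k = 1).
At 60°: h = 0.5000, k = 2.000; principal scales a = 2.000, b = 0.5000.
sin(ω/2) = (a − b)/(a + b) = 1.500/2.500 = 0.6000, so ω = 2 arcsin(0.6000) ≈ 73.7°.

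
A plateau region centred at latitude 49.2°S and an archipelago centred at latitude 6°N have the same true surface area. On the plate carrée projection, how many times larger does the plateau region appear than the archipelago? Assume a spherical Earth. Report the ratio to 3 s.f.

1.52

Plate carrée maps x = Rλ, y = Rφ. The meridian scale is h = 1 and the parallel scale is k = 1/cos φ = sec φ.
Areal scale at 49.2°: h·k = 1.000 × 1.530 = 1.530.
Areal scale at 6°: h·k = 1.000 × 1.006 = 1.006.
Ratio = 1.530/1.006 ≈ 1.52.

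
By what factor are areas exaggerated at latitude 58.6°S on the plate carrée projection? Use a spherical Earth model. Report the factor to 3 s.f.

1.92

For the equirectangular projection with φ₀ = 0 (plate carrée), h = 1 along meridians and k = sec φ along parallels.
Areal scale = h·k = 1 × sec φ; at 58.6°, h = 1.000, k = 1.919, so h·k = 1.919.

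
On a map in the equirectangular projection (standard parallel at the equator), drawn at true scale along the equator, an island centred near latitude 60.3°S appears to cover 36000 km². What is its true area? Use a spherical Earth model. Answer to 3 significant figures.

In the plate carrée (x = Rλ, y = Rφ), meridians are true-scale (h = 1) and parallels are stretched by k = sec φ.
Areal scale = h·k = 1 × sec φ; at 60.3°, h = 1.000, k = 2.018, so h·k = 2.018.
True area = apparent / (areal scale) = 36000 / 2.018 ≈ 17800 km².

17800 km²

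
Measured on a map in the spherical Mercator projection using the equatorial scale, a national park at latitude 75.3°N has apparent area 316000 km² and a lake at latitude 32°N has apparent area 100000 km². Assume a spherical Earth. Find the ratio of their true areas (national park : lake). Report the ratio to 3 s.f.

On Mercator the areal scale is sec²φ, so true area = apparent × cos²φ.
True area of national park: 316000 × cos²(75.3°) = 316000 × 0.06439 = 20350 km².
True area of lake: 100000 × cos²(32°) = 100000 × 0.7192 = 71920 km².
Ratio = 20350 / 71920 ≈ 0.283.

0.283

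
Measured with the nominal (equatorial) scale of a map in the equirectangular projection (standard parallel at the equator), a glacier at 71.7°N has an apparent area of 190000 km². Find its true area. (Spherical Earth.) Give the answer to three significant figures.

Plate carrée maps x = Rλ, y = Rφ. The meridian scale is h = 1 and the parallel scale is k = 1/cos φ = sec φ.
Areal scale = h·k = 1 × sec φ; at 71.7°, h = 1.000, k = 3.185, so h·k = 3.185.
True area = apparent / (areal scale) = 190000 / 3.185 ≈ 59700 km².

59700 km²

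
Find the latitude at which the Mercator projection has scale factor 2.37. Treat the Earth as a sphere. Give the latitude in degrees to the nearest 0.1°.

65.0°

Mercator scale is k = sec φ = 1/cos φ.
1/cos φ = 2.37  ⇒  cos φ = 0.4219  ⇒  φ = arccos(0.4219) ≈ 65.0°.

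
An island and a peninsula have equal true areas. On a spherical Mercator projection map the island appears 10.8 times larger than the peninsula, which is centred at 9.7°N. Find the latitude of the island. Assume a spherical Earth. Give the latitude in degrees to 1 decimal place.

72.5°

On Mercator, (apparent₁)/(apparent₂) = sec²φ₁ / sec²φ₂ when true areas are equal.
cos²φ₂ / cos²φ₁ = 10.8  ⇒  cos φ₁ = cos 9.7° / √10.8 = 0.9857/3.286 = 0.2999.
φ₁ = arccos(0.2999) ≈ 72.5°.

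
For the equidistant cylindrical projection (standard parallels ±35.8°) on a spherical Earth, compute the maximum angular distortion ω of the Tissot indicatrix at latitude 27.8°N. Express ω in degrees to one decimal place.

With standard parallel φ₀ = 35.8°, the equirectangular projection gives x = Rλ cos φ₀, y = Rφ, so h = 1 and k = cos 35.8° / cos φ.
At 27.8°: h = 1.000, k = 0.9169; principal scales a = 1.000, b = 0.9169.
sin(ω/2) = (a − b)/(a + b) = 0.08311/1.917 = 0.04336, so ω = 2 arcsin(0.04336) ≈ 5.0°.

5.0°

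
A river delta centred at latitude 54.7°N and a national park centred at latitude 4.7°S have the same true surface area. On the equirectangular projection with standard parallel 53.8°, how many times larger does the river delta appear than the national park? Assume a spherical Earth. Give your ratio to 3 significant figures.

In the equirectangular projection with standard parallel φ₀ = 53.8° (x = Rλ cos φ₀, y = Rφ), meridians are true-scale (h = 1) and the parallel scale is k = cos φ₀ / cos φ.
Areal scale at 54.7°: h·k = 1.000 × 1.022 = 1.022.
Areal scale at 4.7°: h·k = 1.000 × 0.5926 = 0.5926.
Ratio = 1.022/0.5926 ≈ 1.72.

1.72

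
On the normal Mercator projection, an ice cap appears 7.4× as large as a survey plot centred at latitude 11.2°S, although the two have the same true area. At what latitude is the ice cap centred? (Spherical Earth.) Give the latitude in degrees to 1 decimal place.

68.9°

Mercator areal scale is sec²φ, so apparent-area ratio = sec²φ₁ / sec²φ₂ = cos²φ₂ / cos²φ₁.
cos²φ₂ / cos²φ₁ = 7.4  ⇒  cos φ₁ = cos 11.2° / √7.4 = 0.9810/2.720 = 0.3606.
φ₁ = arccos(0.3606) ≈ 68.9°.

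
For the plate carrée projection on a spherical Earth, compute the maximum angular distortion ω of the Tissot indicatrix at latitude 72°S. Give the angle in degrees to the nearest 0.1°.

63.7°

In the plate carrée (x = Rλ, y = Rφ), meridians are true-scale (h = 1) and parallels are stretched by k = sec φ.
At 72°: h = 1.000, k = 3.236; principal scales a = 3.236, b = 1.000.
sin(ω/2) = (a − b)/(a + b) = 2.236/4.236 = 0.5279, so ω = 2 arcsin(0.5279) ≈ 63.7°.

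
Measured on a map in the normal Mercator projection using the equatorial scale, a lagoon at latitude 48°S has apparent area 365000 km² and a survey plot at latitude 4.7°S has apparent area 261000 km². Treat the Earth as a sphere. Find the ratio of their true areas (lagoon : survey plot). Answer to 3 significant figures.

On Mercator the areal scale is sec²φ, so true area = apparent × cos²φ.
True area of lagoon: 365000 × cos²(48°) = 365000 × 0.4477 = 163400 km².
True area of survey plot: 261000 × cos²(4.7°) = 261000 × 0.9933 = 259200 km².
Ratio = 163400 / 259200 ≈ 0.630.

0.630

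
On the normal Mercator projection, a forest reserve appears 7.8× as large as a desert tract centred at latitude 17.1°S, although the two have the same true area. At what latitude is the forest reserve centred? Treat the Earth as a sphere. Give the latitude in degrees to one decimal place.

For equal true areas on Mercator, apparent areas scale as sec²φ, so the ratio is cos²φ₂ / cos²φ₁.
cos²φ₂ / cos²φ₁ = 7.8  ⇒  cos φ₁ = cos 17.1° / √7.8 = 0.9558/2.793 = 0.3422.
φ₁ = arccos(0.3422) ≈ 70.0°.

70.0°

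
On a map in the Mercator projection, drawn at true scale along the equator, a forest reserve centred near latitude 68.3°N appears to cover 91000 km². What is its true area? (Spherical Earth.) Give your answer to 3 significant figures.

For Mercator, h = k = sec φ (a conformal cylindrical projection has a single point scale, 1/cos φ).
Areal scale = k² = sec²φ = 1/cos²(68.3°) = 1/0.3697² = 7.315.
True area = apparent / (areal scale) = 91000 / 7.315 ≈ 12400 km².

12400 km²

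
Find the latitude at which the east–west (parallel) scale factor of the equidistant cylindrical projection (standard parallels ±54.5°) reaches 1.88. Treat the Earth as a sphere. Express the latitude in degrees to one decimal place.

72.0°

In the equirectangular projection with standard parallel φ₀ = 54.5° (x = Rλ cos φ₀, y = Rφ), meridians are true-scale (h = 1) and the parallel scale is k = cos φ₀ / cos φ.
k = cos φ₀ / cos φ = 1.88  ⇒  cos φ = cos 54.5° / 1.88 = 0.3089.
φ = arccos(0.3089) ≈ 72.0°.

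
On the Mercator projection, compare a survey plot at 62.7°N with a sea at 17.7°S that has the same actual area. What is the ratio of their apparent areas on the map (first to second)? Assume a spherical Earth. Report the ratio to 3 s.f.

On Mercator, area is exaggerated by sec²φ = 1/cos²φ.
At 62.7°: sec²(62.7°) = 1/0.4586² = 4.754.
At 17.7°: sec²(17.7°) = 1/0.9527² = 1.102.
Ratio = 4.754/1.102 = cos²(17.7°)/cos²(62.7°) ≈ 4.31.

4.31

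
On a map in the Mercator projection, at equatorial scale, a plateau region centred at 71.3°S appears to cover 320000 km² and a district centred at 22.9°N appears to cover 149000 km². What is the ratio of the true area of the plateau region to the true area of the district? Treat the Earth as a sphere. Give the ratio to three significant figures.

Since Mercator area scale is 1/cos²φ, the true area equals the apparent area multiplied by cos²φ.
True area of plateau region: 320000 × cos²(71.3°) = 320000 × 0.1028 = 32890 km².
True area of district: 149000 × cos²(22.9°) = 149000 × 0.8486 = 126400 km².
Ratio = 32890 / 126400 ≈ 0.260.

0.260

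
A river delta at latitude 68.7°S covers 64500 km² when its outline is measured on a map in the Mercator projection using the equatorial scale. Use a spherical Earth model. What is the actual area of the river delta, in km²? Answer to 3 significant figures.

Mercator is conformal, so the point scale is isotropic: h = k = sec φ = 1/cos φ.
Areal scale = k² = sec²φ = 1/cos²(68.7°) = 1/0.3633² = 7.579.
True area = apparent / (areal scale) = 64500 / 7.579 ≈ 8510 km².

8510 km²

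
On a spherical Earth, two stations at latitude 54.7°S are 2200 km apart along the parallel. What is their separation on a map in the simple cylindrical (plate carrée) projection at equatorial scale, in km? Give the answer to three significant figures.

Plate carrée maps x = Rλ, y = Rφ. The meridian scale is h = 1 and the parallel scale is k = 1/cos φ = sec φ.
Along the parallel, k = sec 54.7° = 1/0.5779 = 1.731.
Map distance = 2200 × 1.731 ≈ 3810 km.

3810 km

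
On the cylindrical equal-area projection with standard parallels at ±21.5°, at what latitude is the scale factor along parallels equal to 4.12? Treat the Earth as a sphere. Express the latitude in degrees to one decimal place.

Cylindrical equal-area (φ₀ = 21.5°): h = cos φ / cos 21.5° along meridians, k = cos 21.5° / cos φ along parallels; h·k = 1.
k = cos φ₀ / cos φ = 4.12  ⇒  cos φ = cos 21.5° / 4.12 = 0.2258.
φ = arccos(0.2258) ≈ 76.9°.

76.9°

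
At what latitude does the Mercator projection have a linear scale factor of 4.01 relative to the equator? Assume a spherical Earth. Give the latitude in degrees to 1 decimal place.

Mercator scale is k = sec φ = 1/cos φ.
1/cos φ = 4.01  ⇒  cos φ = 0.2494  ⇒  φ = arccos(0.2494) ≈ 75.6°.

75.6°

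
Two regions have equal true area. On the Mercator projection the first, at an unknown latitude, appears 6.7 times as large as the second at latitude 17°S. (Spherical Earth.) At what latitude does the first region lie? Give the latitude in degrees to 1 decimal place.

On Mercator, (apparent₁)/(apparent₂) = sec²φ₁ / sec²φ₂ when true areas are equal.
cos²φ₂ / cos²φ₁ = 6.7  ⇒  cos φ₁ = cos 17° / √6.7 = 0.9563/2.588 = 0.3695.
φ₁ = arccos(0.3695) ≈ 68.3°.

68.3°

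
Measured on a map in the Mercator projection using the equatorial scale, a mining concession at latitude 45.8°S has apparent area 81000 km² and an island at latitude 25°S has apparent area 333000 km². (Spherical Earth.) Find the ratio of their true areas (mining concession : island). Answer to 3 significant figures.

Mercator's areal exaggeration is sec²φ; hence true area = (apparent area) · cos²φ.
True area of mining concession: 81000 × cos²(45.8°) = 81000 × 0.4860 = 39370 km².
True area of island: 333000 × cos²(25°) = 333000 × 0.8214 = 273500 km².
Ratio = 39370 / 273500 ≈ 0.144.

0.144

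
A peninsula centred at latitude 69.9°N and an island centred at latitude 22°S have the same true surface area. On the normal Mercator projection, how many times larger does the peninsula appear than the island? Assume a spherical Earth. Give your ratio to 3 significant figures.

Mercator is conformal with k = sec φ, so areal scale = k² = sec²φ.
At 69.9°: sec²(69.9°) = 1/0.3437² = 8.467.
At 22°: sec²(22°) = 1/0.9272² = 1.163.
Ratio = 8.467/1.163 = cos²(22°)/cos²(69.9°) ≈ 7.28.

7.28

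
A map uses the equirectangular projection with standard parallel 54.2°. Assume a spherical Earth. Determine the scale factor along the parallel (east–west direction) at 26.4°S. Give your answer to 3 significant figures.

0.653

In the equirectangular projection with standard parallel φ₀ = 54.2° (x = Rλ cos φ₀, y = Rφ), meridians are true-scale (h = 1) and the parallel scale is k = cos φ₀ / cos φ.
k = cos 54.2° / cos 26.4° = 0.5850/0.8957 = 0.6531.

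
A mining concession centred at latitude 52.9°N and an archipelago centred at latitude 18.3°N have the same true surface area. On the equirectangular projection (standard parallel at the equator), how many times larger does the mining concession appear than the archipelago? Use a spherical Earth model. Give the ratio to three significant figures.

For the equirectangular projection with φ₀ = 0 (plate carrée), h = 1 along meridians and k = sec φ along parallels.
Areal scale at 52.9°: h·k = 1.000 × 1.658 = 1.658.
Areal scale at 18.3°: h·k = 1.000 × 1.053 = 1.053.
Ratio = 1.658/1.053 ≈ 1.57.

1.57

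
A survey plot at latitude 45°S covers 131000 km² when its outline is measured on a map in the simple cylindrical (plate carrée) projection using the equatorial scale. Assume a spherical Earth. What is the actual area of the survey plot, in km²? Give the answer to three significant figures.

92600 km²

For the equirectangular projection with φ₀ = 0 (plate carrée), h = 1 along meridians and k = sec φ along parallels.
Areal scale = h·k = 1 × sec φ; at 45°, h = 1.000, k = 1.414, so h·k = 1.414.
True area = apparent / (areal scale) = 131000 / 1.414 ≈ 92600 km².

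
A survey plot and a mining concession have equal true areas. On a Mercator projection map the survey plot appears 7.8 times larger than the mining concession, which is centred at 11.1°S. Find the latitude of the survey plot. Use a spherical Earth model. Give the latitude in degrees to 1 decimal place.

69.4°

For equal true areas on Mercator, apparent areas scale as sec²φ, so the ratio is cos²φ₂ / cos²φ₁.
cos²φ₂ / cos²φ₁ = 7.8  ⇒  cos φ₁ = cos 11.1° / √7.8 = 0.9813/2.793 = 0.3514.
φ₁ = arccos(0.3514) ≈ 69.4°.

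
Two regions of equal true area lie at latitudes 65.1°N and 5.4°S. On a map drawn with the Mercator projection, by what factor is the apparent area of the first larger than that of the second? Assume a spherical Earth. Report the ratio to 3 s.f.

5.59

Mercator areal scale is sec²φ.
At 65.1°: sec²(65.1°) = 1/0.4210² = 5.641.
At 5.4°: sec²(5.4°) = 1/0.9956² = 1.009.
Ratio = 5.641/1.009 = cos²(5.4°)/cos²(65.1°) ≈ 5.59.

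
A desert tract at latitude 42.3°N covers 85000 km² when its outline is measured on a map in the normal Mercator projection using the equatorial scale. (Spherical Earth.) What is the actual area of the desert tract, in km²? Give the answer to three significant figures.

46500 km²

Mercator is conformal, so the point scale is isotropic: h = k = sec φ = 1/cos φ.
Areal scale = k² = sec²φ = 1/cos²(42.3°) = 1/0.7396² = 1.828.
True area = apparent / (areal scale) = 85000 / 1.828 ≈ 46500 km².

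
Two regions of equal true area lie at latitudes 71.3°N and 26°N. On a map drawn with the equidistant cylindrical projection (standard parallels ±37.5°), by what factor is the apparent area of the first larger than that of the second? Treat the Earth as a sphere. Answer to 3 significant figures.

2.80

With standard parallel φ₀ = 37.5°, the equirectangular projection gives x = Rλ cos φ₀, y = Rφ, so h = 1 and k = cos 37.5° / cos φ.
Areal scale at 71.3°: h·k = 1.000 × 2.474 = 2.474.
Areal scale at 26°: h·k = 1.000 × 0.8827 = 0.8827.
Ratio = 2.474/0.8827 ≈ 2.80.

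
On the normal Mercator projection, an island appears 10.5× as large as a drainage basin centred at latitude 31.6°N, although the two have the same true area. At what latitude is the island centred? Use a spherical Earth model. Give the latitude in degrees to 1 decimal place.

Mercator areal scale is sec²φ, so apparent-area ratio = sec²φ₁ / sec²φ₂ = cos²φ₂ / cos²φ₁.
cos²φ₂ / cos²φ₁ = 10.5  ⇒  cos φ₁ = cos 31.6° / √10.5 = 0.8517/3.240 = 0.2628.
φ₁ = arccos(0.2628) ≈ 74.8°.

74.8°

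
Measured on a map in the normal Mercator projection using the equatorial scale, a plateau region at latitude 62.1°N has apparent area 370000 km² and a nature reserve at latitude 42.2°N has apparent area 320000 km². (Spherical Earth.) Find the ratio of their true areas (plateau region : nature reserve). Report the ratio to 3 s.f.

0.461

Since Mercator area scale is 1/cos²φ, the true area equals the apparent area multiplied by cos²φ.
True area of plateau region: 370000 × cos²(62.1°) = 370000 × 0.2190 = 81010 km².
True area of nature reserve: 320000 × cos²(42.2°) = 320000 × 0.5488 = 175600 km².
Ratio = 81010 / 175600 ≈ 0.461.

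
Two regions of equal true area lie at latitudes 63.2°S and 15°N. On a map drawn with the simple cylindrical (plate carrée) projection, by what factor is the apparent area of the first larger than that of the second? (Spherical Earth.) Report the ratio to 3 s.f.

For the equirectangular projection with φ₀ = 0 (plate carrée), h = 1 along meridians and k = sec φ along parallels.
Areal scale at 63.2°: h·k = 1.000 × 2.218 = 2.218.
Areal scale at 15°: h·k = 1.000 × 1.035 = 1.035.
Ratio = 2.218/1.035 ≈ 2.14.

2.14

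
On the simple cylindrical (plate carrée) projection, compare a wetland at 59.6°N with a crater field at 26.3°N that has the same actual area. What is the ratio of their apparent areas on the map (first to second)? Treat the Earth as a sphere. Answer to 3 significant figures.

1.77

In the plate carrée (x = Rλ, y = Rφ), meridians are true-scale (h = 1) and parallels are stretched by k = sec φ.
Areal scale at 59.6°: h·k = 1.000 × 1.976 = 1.976.
Areal scale at 26.3°: h·k = 1.000 × 1.115 = 1.115.
Ratio = 1.976/1.115 ≈ 1.77.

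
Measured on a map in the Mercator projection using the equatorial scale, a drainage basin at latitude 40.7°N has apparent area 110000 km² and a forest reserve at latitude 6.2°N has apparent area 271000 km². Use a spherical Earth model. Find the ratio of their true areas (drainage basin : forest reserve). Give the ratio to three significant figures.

0.236

Since Mercator area scale is 1/cos²φ, the true area equals the apparent area multiplied by cos²φ.
True area of drainage basin: 110000 × cos²(40.7°) = 110000 × 0.5748 = 63220 km².
True area of forest reserve: 271000 × cos²(6.2°) = 271000 × 0.9883 = 267800 km².
Ratio = 63220 / 267800 ≈ 0.236.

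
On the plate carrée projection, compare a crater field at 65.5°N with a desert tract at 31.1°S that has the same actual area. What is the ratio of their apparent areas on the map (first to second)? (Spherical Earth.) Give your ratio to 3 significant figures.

2.06

In the plate carrée (x = Rλ, y = Rφ), meridians are true-scale (h = 1) and parallels are stretched by k = sec φ.
Areal scale at 65.5°: h·k = 1.000 × 2.411 = 2.411.
Areal scale at 31.1°: h·k = 1.000 × 1.168 = 1.168.
Ratio = 2.411/1.168 ≈ 2.06.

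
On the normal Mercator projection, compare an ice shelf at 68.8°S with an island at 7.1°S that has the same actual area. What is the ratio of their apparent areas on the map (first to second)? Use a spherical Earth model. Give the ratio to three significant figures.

Mercator is conformal with k = sec φ, so areal scale = k² = sec²φ.
At 68.8°: sec²(68.8°) = 1/0.3616² = 7.647.
At 7.1°: sec²(7.1°) = 1/0.9923² = 1.016.
Ratio = 7.647/1.016 = cos²(7.1°)/cos²(68.8°) ≈ 7.53.

7.53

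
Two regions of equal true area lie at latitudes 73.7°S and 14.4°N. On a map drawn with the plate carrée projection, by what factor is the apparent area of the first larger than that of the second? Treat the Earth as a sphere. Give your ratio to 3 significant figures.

3.45

In the plate carrée (x = Rλ, y = Rφ), meridians are true-scale (h = 1) and parallels are stretched by k = sec φ.
Areal scale at 73.7°: h·k = 1.000 × 3.563 = 3.563.
Areal scale at 14.4°: h·k = 1.000 × 1.032 = 1.032.
Ratio = 3.563/1.032 ≈ 3.45.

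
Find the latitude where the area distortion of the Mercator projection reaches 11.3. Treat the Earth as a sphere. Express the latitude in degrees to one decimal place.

Mercator areal scale is sec²φ.
sec²φ = 11.3  ⇒  cos²φ = 0.08850  ⇒  cos φ = 0.2975.
φ = arccos(0.2975) ≈ 72.7°.

72.7°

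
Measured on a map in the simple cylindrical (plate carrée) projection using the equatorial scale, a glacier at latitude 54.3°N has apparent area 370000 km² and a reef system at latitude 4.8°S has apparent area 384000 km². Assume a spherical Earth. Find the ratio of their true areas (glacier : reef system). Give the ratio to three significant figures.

Plate carrée has h = 1 and k = sec φ, giving areal scale sec φ; true area = (apparent area) · cos φ.
True area of glacier: 370000 × cos(54.3°) = 370000 × 0.5835 = 215900 km².
True area of reef system: 384000 × cos(4.8°) = 384000 × 0.9965 = 382700 km².
Ratio = 215900 / 382700 ≈ 0.564.

0.564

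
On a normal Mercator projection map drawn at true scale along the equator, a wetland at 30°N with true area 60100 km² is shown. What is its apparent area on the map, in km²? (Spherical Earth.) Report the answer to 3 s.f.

80100 km²

Mercator is conformal, so the point scale is isotropic: h = k = sec φ = 1/cos φ.
Areal scale = k² = sec²φ = 1/cos²(30°) = 1/0.8660² = 1.333.
Apparent area = 60100 × 1.333 ≈ 80100 km².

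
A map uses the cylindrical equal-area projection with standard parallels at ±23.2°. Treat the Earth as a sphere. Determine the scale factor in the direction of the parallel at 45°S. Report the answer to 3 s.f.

A cylindrical equal-area projection with standard parallel φ₀ has meridian scale h = cos φ / cos φ₀ and parallel scale k = cos φ₀ / cos φ (so areas are preserved, h·k = 1).
k = cos 23.2° / cos 45° = 0.9191/0.7071 = 1.300.

1.30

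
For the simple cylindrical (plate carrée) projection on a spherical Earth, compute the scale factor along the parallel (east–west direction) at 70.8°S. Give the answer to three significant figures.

3.04

In the plate carrée (x = Rλ, y = Rφ), meridians are true-scale (h = 1) and parallels are stretched by k = sec φ.
k = 1/cos 70.8° = 1/0.3289 = 3.041.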